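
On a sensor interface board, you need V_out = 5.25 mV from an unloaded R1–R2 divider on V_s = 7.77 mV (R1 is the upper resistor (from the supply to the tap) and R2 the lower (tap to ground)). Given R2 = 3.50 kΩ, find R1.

R1 ≈ 1.68 kΩ

V_out/V_s = R2/(R1+R2) = 0.6757.
Rearranging, R1 = R2·(1−k)/k = 3.50 × 0.4800 = 1.680 kΩ.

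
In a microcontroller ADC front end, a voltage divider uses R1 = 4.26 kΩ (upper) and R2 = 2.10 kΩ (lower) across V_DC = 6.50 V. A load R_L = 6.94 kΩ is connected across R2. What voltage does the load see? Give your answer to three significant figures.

V_out ≈ 1.78 V

The load sits in parallel with R2, giving an effective lower resistance R2' = R2·R_L/(R2+R_L) = 1.612 kΩ.
Then V_out = V_DC · R2'/(R1 + R2') = 6.50 × 1.612/5.872 = 1.785 V.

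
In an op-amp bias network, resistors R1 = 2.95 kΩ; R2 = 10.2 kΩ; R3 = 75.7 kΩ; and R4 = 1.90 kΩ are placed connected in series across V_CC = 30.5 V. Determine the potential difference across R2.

Series total: ΣR = 2.95 + 10.2 + 75.7 + 1.90 = 90.75 kΩ.
V = V_CC · R/ΣR = 30.5 × 0.1124 = 3.428 V.

V ≈ 3.43 V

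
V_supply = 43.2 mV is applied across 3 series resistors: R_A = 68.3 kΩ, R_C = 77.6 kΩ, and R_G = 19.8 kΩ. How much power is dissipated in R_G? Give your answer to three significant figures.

The common current is I = 43.2/165.7 = 0.2607 µA.
V(R_G) = I·R = 5.162 mV; P = V·I = 5.162 × 0.2607 = 1.346 nW.

P ≈ 1.35 nW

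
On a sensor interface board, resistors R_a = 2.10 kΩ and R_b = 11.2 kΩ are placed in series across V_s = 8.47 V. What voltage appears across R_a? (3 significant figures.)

Series total: ΣR = 2.10 + 11.2 = 13.30 kΩ.
By the voltage-divider rule, V = 8.47 × 2.100/13.30 = 1.337 V.

V ≈ 1.34 V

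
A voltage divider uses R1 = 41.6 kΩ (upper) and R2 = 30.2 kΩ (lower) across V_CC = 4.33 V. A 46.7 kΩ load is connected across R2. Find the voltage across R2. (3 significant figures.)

V_out ≈ 1.32 V

R2 ‖ R_L = (30.2 × 46.7)/(30.2 + 46.7) = 18.34 kΩ.
Then V_out = V_CC · R2'/(R1 + R2') = 4.33 × 18.34/59.94 = 1.325 V.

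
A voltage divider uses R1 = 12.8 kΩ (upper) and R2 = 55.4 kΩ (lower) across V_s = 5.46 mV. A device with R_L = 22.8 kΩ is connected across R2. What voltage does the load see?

V_out ≈ 3.05 mV

R2 ‖ R_L = (55.4 × 22.8)/(55.4 + 22.8) = 16.15 kΩ.
Voltage divider with the loaded lower leg: V_out = 5.46 × 16.15/(12.8 + 16.15) = 5.46 × 0.5579 = 3.046 mV.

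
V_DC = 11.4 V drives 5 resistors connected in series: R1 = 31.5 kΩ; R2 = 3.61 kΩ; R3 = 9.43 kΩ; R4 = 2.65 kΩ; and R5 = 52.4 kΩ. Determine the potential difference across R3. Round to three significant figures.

Series total: ΣR = 31.5 + 3.61 + 9.43 + 2.65 + 52.4 = 99.59 kΩ.
V = V_DC · R/ΣR = 11.4 × 0.09469 = 1.079 V.

V ≈ 1.08 V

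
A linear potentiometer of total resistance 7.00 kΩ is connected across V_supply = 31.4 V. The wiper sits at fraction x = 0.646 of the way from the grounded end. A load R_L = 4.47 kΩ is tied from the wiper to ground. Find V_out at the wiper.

The pot divides into 2.478 kΩ above the wiper and 4.522 kΩ below.
(x·R_p) ‖ R_L = 2.248 kΩ.
V_out = 31.4 × 2.248/(2.478 + 2.248) = 14.94 V.
(Unloaded: V_out = x·V_supply = 20.3 V.)

V_out ≈ 14.9 V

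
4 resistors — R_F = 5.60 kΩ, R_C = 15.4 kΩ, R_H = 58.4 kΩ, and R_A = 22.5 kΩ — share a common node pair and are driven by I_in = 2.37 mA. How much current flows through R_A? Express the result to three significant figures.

I ≈ 0.345 mA

Total conductance ΣG = 1/5.60 + 1/15.4 + 1/58.4 + 1/22.5 = 0.3051 (units of 1/kΩ).
Current divider: I(R_A) = I_in · G_k/ΣG = 2.37 × (0.04444/0.3051) = 2.37 × 0.1457 = 0.3453 mA.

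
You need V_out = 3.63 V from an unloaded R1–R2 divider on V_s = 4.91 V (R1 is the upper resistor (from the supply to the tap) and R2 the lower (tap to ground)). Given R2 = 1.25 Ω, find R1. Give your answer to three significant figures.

R1 ≈ 0.441 Ω

The divider ratio is R2/(R1+R2) = 3.63/4.91 = 0.7393.
So R1 = R2 · (V_s/V_out − 1) = 1.25 × (4.91/3.63 − 1) = 1.25 × 0.3526 = 0.4408 Ω.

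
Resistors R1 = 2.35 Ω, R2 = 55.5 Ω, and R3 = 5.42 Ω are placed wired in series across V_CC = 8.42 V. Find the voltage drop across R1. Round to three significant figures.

V ≈ 0.313 V

Total series resistance ΣR = 2.35 + 55.5 + 5.42 = 63.27 Ω.
By the voltage-divider rule, V = 8.42 × 2.350/63.27 = 0.3127 V.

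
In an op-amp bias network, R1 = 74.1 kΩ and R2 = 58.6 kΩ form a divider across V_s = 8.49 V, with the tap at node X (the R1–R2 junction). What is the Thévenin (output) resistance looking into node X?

With V_s suppressed (replaced by a short), R_th = R1 ‖ R2 = (74.10 × 58.6)/(74.10 + 58.6) = 32.72 kΩ.

R_th ≈ 32.7 kΩ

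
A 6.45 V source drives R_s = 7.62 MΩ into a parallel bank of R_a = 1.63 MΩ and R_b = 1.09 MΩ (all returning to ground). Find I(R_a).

Equivalent of the parallel group: R_p = 0.6532 MΩ.
V_A = 6.45 × 0.6532/8.273 = 0.5093 V.
I(R_a) = V_A / R_a = 0.5093/1.63 = 0.3124 µA.

I ≈ 0.312 µA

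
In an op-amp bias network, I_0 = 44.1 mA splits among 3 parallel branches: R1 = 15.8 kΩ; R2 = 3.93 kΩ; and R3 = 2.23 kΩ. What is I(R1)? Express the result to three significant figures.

I ≈ 3.64 mA

Total conductance ΣG = 1/15.8 + 1/3.93 + 1/2.23 = 0.7662 (units of 1/kΩ).
Current divider: I(R1) = I_0 · G_k/ΣG = 44.1 × (0.06329/0.7662) = 44.1 × 0.08261 = 3.643 mA.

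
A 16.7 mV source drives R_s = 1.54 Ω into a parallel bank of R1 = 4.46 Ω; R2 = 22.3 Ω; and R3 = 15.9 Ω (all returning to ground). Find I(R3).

Equivalent of the parallel group: R_p = 3.012 Ω.
V_A by voltage divider: V_A = 16.7 × 3.012/(1.54 + 3.012) = 11.05 mV.
Branch current I = V_A/R3 = 11.05/15.9 = 0.6950 mA.
(Equivalently: I_total = 3.668 mA, then current-divider fraction G_k/ΣG = 0.1895.)

I ≈ 0.695 mA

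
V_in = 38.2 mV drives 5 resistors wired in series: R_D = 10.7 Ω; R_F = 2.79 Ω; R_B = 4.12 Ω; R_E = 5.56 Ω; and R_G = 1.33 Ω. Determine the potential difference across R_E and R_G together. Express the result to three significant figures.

ΣR = 10.7 + 2.79 + 4.12 + 5.56 + 1.33 = 24.50 Ω.
R_{R_E..R_G} = 5.56 + 1.33 = 6.890 Ω.
Voltage divider: V = V_in · (6.890 / 24.50) = 38.2 × 0.2812 = 10.74 mV.

V ≈ 10.7 mV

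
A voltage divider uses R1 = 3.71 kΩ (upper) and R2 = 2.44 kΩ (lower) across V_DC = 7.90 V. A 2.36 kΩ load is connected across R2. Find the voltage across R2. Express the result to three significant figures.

First combine the lower leg with the load: R2 ‖ R_L = 1.200 kΩ.
Voltage divider with the loaded lower leg: V_out = 7.90 × 1.200/(3.71 + 1.200) = 7.90 × 0.2443 = 1.930 V.
(Unloaded it would be 3.13 V; the load pulls it down.)

V_out ≈ 1.93 V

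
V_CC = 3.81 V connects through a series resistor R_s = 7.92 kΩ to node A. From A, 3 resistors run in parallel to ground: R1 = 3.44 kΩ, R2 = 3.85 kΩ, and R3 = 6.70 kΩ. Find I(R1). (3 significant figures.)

Equivalent of the parallel group: R_p = 1.429 kΩ.
V_A by voltage divider: V_A = 3.81 × 1.429/(7.92 + 1.429) = 0.5824 V.
I(R1) = V_A / R1 = 0.5824/3.44 = 0.1693 mA.

I ≈ 0.169 mA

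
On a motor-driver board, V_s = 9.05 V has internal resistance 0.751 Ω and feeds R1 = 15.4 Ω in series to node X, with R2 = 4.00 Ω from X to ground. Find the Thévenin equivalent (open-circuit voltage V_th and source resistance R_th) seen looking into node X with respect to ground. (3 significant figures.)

V_th ≈ 1.80 V, R_th ≈ 3.21 Ω

R1' = 0.751 + 15.4 = 16.15 Ω (source resistance + R1).
V_th is the unloaded tap voltage: V_s · R2/(R1'+R2) = 9.05 × 0.1985 = 1.796 V.
Zeroing V_s shorts the top of R1' to ground, so R_th = R1' ‖ R2 = 3.206 Ω.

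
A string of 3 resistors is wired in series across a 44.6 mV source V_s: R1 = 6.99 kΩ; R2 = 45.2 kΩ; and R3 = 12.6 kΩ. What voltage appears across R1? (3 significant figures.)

ΣR = 6.99 + 45.2 + 12.6 = 64.79 kΩ.
By the voltage-divider rule, V = 44.6 × 6.990/64.79 = 4.812 mV.

V ≈ 4.81 mV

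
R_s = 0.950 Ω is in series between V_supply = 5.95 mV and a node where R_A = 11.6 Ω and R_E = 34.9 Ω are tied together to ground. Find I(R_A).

I ≈ 0.462 mA

Equivalent of the parallel group: R_p = 8.706 Ω.
V_A = 5.95 × 8.706/9.656 = 5.365 mV.
I(R_A) = V_A / R_A = 5.365/11.6 = 0.4625 mA.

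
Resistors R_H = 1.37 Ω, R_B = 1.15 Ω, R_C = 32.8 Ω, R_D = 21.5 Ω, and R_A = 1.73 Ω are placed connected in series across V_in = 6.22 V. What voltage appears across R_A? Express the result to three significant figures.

ΣR = 1.37 + 1.15 + 32.8 + 21.5 + 1.73 = 58.55 Ω.
V = V_in · R/ΣR = 6.22 × 0.02955 = 0.1838 V.

V ≈ 0.184 V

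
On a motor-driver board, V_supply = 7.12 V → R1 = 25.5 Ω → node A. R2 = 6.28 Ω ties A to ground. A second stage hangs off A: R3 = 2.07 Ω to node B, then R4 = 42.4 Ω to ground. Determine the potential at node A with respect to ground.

The second stage (R3 + R4 = 44.47 Ω) loads node A in parallel with R2.
Effective lower resistance at A: R2 ‖ 44.47 = 5.503 Ω.
So V_A = 7.12 × 0.1775 = 1.264 V.

V_A ≈ 1.26 V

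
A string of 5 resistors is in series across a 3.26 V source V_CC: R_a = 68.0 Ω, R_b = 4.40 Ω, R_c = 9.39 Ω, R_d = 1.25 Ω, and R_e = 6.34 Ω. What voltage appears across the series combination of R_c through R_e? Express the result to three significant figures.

V ≈ 0.619 V

Series total: ΣR = 68.0 + 4.40 + 9.39 + 1.25 + 6.34 = 89.38 Ω.
R_{R_c..R_e} = 9.39 + 1.25 + 6.34 = 16.98 Ω.
By the voltage-divider rule, V = 3.26 × 16.98/89.38 = 0.6193 V.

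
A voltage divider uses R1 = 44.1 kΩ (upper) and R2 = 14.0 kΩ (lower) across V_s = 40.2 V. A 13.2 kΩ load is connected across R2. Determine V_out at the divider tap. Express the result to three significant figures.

R2 ‖ R_L = (14.0 × 13.2)/(14.0 + 13.2) = 6.794 kΩ.
Voltage divider with the loaded lower leg: V_out = 40.2 × 6.794/(44.1 + 6.794) = 40.2 × 0.1335 = 5.367 V.
(Unloaded it would be 9.69 V; the load pulls it down.)

V_out ≈ 5.37 V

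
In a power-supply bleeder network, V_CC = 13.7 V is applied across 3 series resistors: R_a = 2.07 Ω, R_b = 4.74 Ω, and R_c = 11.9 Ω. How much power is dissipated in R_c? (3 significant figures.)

P ≈ 6.38 W

Series current I = V_CC/ΣR = 13.7/18.71 = 0.7322 A.
P(R_c) = I²·R_c = (0.7322)² × 11.9 = 6.380 W.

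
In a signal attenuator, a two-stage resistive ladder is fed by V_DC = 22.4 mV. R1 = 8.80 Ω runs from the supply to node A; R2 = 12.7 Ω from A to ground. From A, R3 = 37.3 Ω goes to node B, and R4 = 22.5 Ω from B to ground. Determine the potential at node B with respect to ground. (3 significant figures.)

The second stage (R3 + R4 = 59.80 Ω) loads node A in parallel with R2.
Effective lower resistance at A: R2 ‖ 59.80 = 10.48 Ω.
So V_A = 22.4 × 0.5435 = 12.17 mV.
Stage 2 is unloaded, so V_B = V_A · R4/(R3+R4) = 12.17 × 22.5/59.80 = 4.580 mV.

V_B ≈ 4.58 mV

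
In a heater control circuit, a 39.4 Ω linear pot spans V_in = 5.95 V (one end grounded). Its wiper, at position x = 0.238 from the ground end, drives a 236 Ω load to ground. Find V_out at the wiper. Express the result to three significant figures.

Lower segment x·R_p = 9.377 Ω; upper segment (1−x)·R_p = 30.02 Ω.
(x·R_p) ‖ R_L = 9.019 Ω.
Then V_out = V_in · 9.019/(30.02 + 9.019) = 1.374 V.
(Unloaded: V_out = x·V_in = 1.42 V.)

V_out ≈ 1.37 V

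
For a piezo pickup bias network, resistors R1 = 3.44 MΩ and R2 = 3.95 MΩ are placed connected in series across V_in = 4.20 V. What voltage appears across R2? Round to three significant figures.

ΣR = 3.44 + 3.95 = 7.390 MΩ.
By the voltage-divider rule, V = 4.20 × 3.950/7.390 = 2.245 V.

V ≈ 2.24 V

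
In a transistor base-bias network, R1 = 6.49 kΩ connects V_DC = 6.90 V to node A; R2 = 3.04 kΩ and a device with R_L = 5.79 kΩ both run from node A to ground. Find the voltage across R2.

V_out ≈ 1.62 V

First combine the lower leg with the load: R2 ‖ R_L = 1.993 kΩ.
Then V_out = V_DC · R2'/(R1 + R2') = 6.90 × 1.993/8.483 = 1.621 V.
(Unloaded it would be 2.20 V; the load pulls it down.)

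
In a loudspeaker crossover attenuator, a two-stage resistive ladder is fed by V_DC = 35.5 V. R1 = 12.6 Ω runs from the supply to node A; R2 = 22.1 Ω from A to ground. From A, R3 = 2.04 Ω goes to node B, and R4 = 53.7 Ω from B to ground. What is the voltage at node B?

Node A sees R2 in parallel with the series input of stage 2, R3 + R4 = 55.74 Ω.
R2 ‖ (R3+R4) = 15.83 Ω.
V_A = 35.5 × 15.83/(12.6 + 15.83) = 19.76 V.
V_B = V_A × 0.9634 = 19.04 V.

V_B ≈ 19.0 V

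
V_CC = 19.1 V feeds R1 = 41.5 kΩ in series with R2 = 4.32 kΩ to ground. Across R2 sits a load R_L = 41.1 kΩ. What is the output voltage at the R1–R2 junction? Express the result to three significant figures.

V_out ≈ 1.64 V

R2 ‖ R_L = (4.32 × 41.1)/(4.32 + 41.1) = 3.909 kΩ.
Voltage divider with the loaded lower leg: V_out = 19.1 × 3.909/(41.5 + 3.909) = 19.1 × 0.08609 = 1.644 V.
(Unloaded it would be 1.80 V; the load pulls it down.)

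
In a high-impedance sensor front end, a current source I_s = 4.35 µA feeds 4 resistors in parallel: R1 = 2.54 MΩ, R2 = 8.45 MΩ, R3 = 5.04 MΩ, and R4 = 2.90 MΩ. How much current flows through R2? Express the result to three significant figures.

ΣG = 1/2.54 + 1/8.45 + 1/5.04 + 1/2.90 = 1.055.
Current divider: I(R2) = I_s · G_k/ΣG = 4.35 × (0.1183/1.055) = 4.35 × 0.1121 = 0.4878 µA.

I ≈ 0.488 µA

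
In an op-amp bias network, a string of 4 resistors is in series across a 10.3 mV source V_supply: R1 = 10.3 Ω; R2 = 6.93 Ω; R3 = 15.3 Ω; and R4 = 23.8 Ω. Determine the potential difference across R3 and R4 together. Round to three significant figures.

Total series resistance ΣR = 10.3 + 6.93 + 15.3 + 23.8 = 56.33 Ω.
R_{R3..R4} = 15.3 + 23.8 = 39.10 Ω.
V = V_supply · R/ΣR = 10.3 × 0.6941 = 7.149 mV.

V ≈ 7.15 mV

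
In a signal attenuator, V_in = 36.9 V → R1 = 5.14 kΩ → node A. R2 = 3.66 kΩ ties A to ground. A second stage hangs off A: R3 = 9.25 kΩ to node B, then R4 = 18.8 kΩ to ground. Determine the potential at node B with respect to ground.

The second stage (R3 + R4 = 28.05 kΩ) loads node A in parallel with R2.
Effective lower resistance at A: R2 ‖ 28.05 = 3.238 kΩ.
So V_A = 36.9 × 0.3865 = 14.26 V.
V_B = V_A × 0.6702 = 9.558 V.

V_B ≈ 9.56 V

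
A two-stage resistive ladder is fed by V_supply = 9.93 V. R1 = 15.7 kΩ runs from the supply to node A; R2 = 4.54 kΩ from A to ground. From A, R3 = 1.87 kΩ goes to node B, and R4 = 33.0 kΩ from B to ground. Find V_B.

Looking into the second stage from A: R3 + R4 = 34.87 kΩ appears in parallel with R2.
R2 ‖ (R3+R4) = 4.017 kΩ.
First divider: V_A = V_supply · 4.017/(15.7 + 4.017) = 2.023 V.
Then the unloaded second divider: V_B = V_A × R4/(R3+R4) = 2.023 × 0.9464 = 1.915 V.

V_B ≈ 1.91 V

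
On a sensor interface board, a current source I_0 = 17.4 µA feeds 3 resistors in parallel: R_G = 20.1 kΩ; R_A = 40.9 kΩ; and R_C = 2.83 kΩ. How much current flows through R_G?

Total conductance ΣG = 1/20.1 + 1/40.9 + 1/2.83 = 0.4276 (units of 1/kΩ).
By the current-divider rule, I = I_0 · G_k/ΣG = 17.4 × 0.1164 = 2.025 µA.

I ≈ 2.02 µA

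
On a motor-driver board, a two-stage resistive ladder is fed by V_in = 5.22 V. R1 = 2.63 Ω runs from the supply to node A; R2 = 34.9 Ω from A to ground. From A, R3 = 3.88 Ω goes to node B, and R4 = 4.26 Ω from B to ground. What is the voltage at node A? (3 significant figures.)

Looking into the second stage from A: R3 + R4 = 8.140 Ω appears in parallel with R2.
Effective lower resistance at A: R2 ‖ 8.140 = 6.601 Ω.
So V_A = 5.22 × 0.7151 = 3.733 V.

V_A ≈ 3.73 V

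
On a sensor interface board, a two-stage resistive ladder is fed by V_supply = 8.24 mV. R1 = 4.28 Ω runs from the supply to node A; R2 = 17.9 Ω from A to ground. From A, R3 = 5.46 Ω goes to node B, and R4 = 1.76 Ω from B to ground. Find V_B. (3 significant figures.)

V_B ≈ 1.10 mV

The second stage (R3 + R4 = 7.220 Ω) loads node A in parallel with R2.
Effective lower resistance at A: R2 ‖ 7.220 = 5.145 Ω.
First divider: V_A = V_supply · 5.145/(4.28 + 5.145) = 4.498 mV.
V_B = V_A × 0.2438 = 1.096 mV.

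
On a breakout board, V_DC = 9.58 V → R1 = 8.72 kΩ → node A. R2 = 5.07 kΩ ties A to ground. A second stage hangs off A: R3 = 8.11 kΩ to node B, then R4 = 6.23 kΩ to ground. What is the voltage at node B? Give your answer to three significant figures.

The second stage (R3 + R4 = 14.34 kΩ) loads node A in parallel with R2.
Effective lower resistance at A: R2 ‖ 14.34 = 3.746 kΩ.
First divider: V_A = V_DC · 3.746/(8.72 + 3.746) = 2.879 V.
Then the unloaded second divider: V_B = V_A × R4/(R3+R4) = 2.879 × 0.4344 = 1.251 V.

V_B ≈ 1.25 V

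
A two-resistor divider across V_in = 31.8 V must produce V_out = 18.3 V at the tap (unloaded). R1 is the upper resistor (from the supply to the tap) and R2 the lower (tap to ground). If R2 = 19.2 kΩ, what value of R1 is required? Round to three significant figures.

V_out/V_in = R2/(R1+R2) = 0.5755.
So R1 = R2 · (V_in/V_out − 1) = 19.2 × (31.8/18.3 − 1) = 19.2 × 0.7377 = 14.16 kΩ.

R1 ≈ 14.2 kΩ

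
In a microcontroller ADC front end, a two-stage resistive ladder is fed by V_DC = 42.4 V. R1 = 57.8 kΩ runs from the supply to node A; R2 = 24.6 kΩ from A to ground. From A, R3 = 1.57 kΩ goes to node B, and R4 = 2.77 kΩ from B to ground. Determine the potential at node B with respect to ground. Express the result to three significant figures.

V_B ≈ 1.62 V

The second stage (R3 + R4 = 4.340 kΩ) loads node A in parallel with R2.
R2 ‖ (R3+R4) = 3.689 kΩ.
So V_A = 42.4 × 0.06000 = 2.544 V.
V_B = V_A × 0.6382 = 1.624 V.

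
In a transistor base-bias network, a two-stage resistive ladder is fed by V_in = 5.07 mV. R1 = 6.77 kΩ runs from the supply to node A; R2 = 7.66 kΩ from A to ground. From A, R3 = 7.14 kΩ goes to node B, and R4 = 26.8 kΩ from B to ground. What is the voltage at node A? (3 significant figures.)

V_A ≈ 2.43 mV

Looking into the second stage from A: R3 + R4 = 33.94 kΩ appears in parallel with R2.
Effective lower resistance at A: R2 ‖ 33.94 = 6.250 kΩ.
So V_A = 5.07 × 0.4800 = 2.434 mV.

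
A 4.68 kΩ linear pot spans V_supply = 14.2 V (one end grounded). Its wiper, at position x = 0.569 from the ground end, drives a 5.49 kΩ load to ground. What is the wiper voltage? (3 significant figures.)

The pot divides into 2.017 kΩ above the wiper and 2.663 kΩ below.
R_L loads the lower segment: effective lower R = 1.793 kΩ.
Loaded-divider output: V_out = 14.2 × 0.4706 = 6.683 V.
(Unloaded: V_out = x·V_supply = 8.08 V.)

V_out ≈ 6.68 V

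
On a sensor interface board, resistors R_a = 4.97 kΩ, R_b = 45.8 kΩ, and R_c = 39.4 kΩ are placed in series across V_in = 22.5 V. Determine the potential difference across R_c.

V ≈ 9.83 V

Series total: ΣR = 4.97 + 45.8 + 39.4 = 90.17 kΩ.
Voltage divider: V = V_in · (39.40 / 90.17) = 22.5 × 0.4370 = 9.831 V.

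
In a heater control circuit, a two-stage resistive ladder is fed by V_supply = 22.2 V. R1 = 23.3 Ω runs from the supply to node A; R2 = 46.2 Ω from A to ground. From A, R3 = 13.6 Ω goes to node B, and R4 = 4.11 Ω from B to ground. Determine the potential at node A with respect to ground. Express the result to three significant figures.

Node A sees R2 in parallel with the series input of stage 2, R3 + R4 = 17.71 Ω.
R2 ‖ (R3+R4) = 12.80 Ω.
So V_A = 22.2 × 0.3546 = 7.872 V.

V_A ≈ 7.87 V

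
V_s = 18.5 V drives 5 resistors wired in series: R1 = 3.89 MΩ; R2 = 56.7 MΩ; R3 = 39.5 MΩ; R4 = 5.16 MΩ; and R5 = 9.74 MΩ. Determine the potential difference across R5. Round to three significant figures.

ΣR = 3.89 + 56.7 + 39.5 + 5.16 + 9.74 = 115.0 MΩ.
V = V_s · R/ΣR = 18.5 × 0.08470 = 1.567 V.

V ≈ 1.57 V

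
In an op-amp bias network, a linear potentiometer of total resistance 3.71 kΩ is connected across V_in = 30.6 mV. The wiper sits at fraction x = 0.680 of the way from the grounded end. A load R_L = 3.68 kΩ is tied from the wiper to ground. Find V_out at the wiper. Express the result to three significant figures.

V_out ≈ 17.1 mV

Lower segment x·R_p = 2.523 kΩ; upper segment (1−x)·R_p = 1.187 kΩ.
R_L loads the lower segment: effective lower R = 1.497 kΩ.
Then V_out = V_in · 1.497/(1.187 + 1.497) = 17.06 mV.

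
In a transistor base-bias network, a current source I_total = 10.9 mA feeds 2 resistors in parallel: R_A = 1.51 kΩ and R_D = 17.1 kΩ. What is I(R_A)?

With just two branches, the current splits inversely with resistance.
So I = 10.9 × 17.1/18.61 = 10.02 mA.

I ≈ 10.0 mA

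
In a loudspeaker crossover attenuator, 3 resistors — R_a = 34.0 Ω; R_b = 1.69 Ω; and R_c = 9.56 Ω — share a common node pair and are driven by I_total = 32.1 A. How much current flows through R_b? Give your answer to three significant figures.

Conductances: ΣG = 1/34.0 + 1/1.69 + 1/9.56 = 0.7257 (1/Ω).
By the current-divider rule, I = I_total · G_k/ΣG = 32.1 × 0.8153 = 26.17 A.

I ≈ 26.2 A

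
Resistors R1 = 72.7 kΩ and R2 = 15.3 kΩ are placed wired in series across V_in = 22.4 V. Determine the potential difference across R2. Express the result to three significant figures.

V ≈ 3.89 V

Series total: ΣR = 72.7 + 15.3 = 88.00 kΩ.
Voltage divider: V = V_in · (15.30 / 88.00) = 22.4 × 0.1739 = 3.895 V.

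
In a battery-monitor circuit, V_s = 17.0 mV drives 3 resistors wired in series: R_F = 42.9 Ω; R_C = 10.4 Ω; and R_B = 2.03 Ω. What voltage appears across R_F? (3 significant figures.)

Series total: ΣR = 42.9 + 10.4 + 2.03 = 55.33 Ω.
Voltage divider: V = V_s · (42.90 / 55.33) = 17.0 × 0.7753 = 13.18 mV.

V ≈ 13.2 mV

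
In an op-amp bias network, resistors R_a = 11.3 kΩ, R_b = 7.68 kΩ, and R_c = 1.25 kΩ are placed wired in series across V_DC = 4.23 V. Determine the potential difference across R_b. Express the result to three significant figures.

Total series resistance ΣR = 11.3 + 7.68 + 1.25 = 20.23 kΩ.
Voltage divider: V = V_DC · (7.680 / 20.23) = 4.23 × 0.3796 = 1.606 V.

V ≈ 1.61 V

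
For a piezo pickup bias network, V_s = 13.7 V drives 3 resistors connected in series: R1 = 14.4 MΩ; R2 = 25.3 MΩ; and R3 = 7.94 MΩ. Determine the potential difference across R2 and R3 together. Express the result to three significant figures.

Total series resistance ΣR = 14.4 + 25.3 + 7.94 = 47.64 MΩ.
R_{R2..R3} = 25.3 + 7.94 = 33.24 MΩ.
V = V_s · R/ΣR = 13.7 × 0.6977 = 9.559 V.

V ≈ 9.56 V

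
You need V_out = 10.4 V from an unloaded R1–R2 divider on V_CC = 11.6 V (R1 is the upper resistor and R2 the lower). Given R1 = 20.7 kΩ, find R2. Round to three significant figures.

R2 ≈ 179 kΩ

The divider ratio is R2/(R1+R2) = 10.4/11.6 = 0.8966.
R2 = R1 · 0.8966/(1 − 0.8966) = 179.4 kΩ.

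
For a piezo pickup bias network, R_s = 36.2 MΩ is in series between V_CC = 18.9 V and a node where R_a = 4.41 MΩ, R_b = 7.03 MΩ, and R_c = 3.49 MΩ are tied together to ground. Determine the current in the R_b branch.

I ≈ 0.109 µA

Parallel bank: R_p = 1/(1/4.41 + 1/7.03 + 1/3.49) = 1.525 MΩ.
V_A = 18.9 × 1.525/37.73 = 0.7642 V.
I(R_b) = V_A / R_b = 0.7642/7.03 = 0.1087 µA.
(Equivalently: I_total = 0.5010 µA, then current-divider fraction G_k/ΣG = 0.2170.)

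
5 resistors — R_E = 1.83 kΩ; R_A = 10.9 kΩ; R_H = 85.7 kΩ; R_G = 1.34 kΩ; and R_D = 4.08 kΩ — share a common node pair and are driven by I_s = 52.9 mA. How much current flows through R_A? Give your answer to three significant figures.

I ≈ 2.96 mA

Conductances: ΣG = 1/1.83 + 1/10.9 + 1/85.7 + 1/1.34 + 1/4.08 = 1.641 (1/kΩ).
R_A takes the fraction G_k/ΣG = 0.09174/1.641 = 0.05590, so I = 52.9 × 0.05590 = 2.957 mA.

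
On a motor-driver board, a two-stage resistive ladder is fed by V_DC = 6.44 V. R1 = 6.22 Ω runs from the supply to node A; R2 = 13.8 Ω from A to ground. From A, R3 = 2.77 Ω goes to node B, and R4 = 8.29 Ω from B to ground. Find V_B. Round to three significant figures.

V_B ≈ 2.40 V

Looking into the second stage from A: R3 + R4 = 11.06 Ω appears in parallel with R2.
Effective lower resistance at A: R2 ‖ 11.06 = 6.140 Ω.
So V_A = 6.44 × 0.4967 = 3.199 V.
Stage 2 is unloaded, so V_B = V_A · R4/(R3+R4) = 3.199 × 8.29/11.06 = 2.398 V.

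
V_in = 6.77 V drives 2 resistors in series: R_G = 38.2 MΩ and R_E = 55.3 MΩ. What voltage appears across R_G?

V ≈ 2.77 V

ΣR = 38.2 + 55.3 = 93.50 MΩ.
V = V_in · R/ΣR = 6.77 × 0.4086 = 2.766 V.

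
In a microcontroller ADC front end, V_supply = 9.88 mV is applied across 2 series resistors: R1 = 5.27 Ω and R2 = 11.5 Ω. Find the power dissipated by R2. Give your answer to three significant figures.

Series current I = V_supply/ΣR = 9.88/16.77 = 0.5891 mA.
P(R2) = I²·R2 = (0.5891)² × 11.5 = 3.992 µW.

P ≈ 3.99 µW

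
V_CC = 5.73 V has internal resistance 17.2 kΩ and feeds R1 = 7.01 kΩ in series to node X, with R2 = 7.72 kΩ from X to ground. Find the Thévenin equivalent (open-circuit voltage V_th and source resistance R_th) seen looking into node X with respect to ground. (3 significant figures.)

V_th ≈ 1.39 V, R_th ≈ 5.85 kΩ

R1' = 17.2 + 7.01 = 24.21 kΩ (source resistance + R1).
Open-circuit (no load on X): V_th = V_CC · R2/(R1' + R2) = 5.73 × 7.72/(24.21 + 7.72) = 1.385 V.
Zeroing V_CC shorts the top of R1' to ground, so R_th = R1' ‖ R2 = 5.853 kΩ.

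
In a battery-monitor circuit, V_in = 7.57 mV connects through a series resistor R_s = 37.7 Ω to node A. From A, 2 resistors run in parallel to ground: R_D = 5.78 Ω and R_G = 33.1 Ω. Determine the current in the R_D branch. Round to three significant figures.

Equivalent of the parallel group: R_p = 4.921 Ω.
Node voltage V_A = V_in · R_p/(R_s + R_p) = 7.57 × 0.1155 = 0.8740 mV.
Branch current I = V_A/R_D = 0.8740/5.78 = 0.1512 mA.
(Check via current divider: I_total = 0.1776 mA; share G_k/ΣG = 0.8513 → same result.)

I ≈ 0.151 mA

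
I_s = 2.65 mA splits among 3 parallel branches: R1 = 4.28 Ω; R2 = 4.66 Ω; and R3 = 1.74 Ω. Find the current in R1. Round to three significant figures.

ΣG = 1/4.28 + 1/4.66 + 1/1.74 = 1.023.
R1 takes the fraction G_k/ΣG = 0.2336/1.023 = 0.2284, so I = 2.65 × 0.2284 = 0.6053 mA.

I ≈ 0.605 mA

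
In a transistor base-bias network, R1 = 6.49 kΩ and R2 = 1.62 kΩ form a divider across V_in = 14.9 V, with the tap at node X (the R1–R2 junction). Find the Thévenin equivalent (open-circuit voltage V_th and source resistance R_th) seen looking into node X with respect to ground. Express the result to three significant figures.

With X open, the divider is unloaded: V_th = 14.9 × 1.62/8.110 = 2.976 V.
Looking into X with the source shorted: R_th = R1·R2/(R1+R2) = 6.490 × 1.62/8.110 = 1.296 kΩ.

V_th ≈ 2.98 V, R_th ≈ 1.30 kΩ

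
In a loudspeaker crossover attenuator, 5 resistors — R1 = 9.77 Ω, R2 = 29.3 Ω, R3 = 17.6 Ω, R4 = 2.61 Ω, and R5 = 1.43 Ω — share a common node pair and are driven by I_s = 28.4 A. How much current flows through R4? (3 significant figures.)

I ≈ 8.53 A

ΣG = 1/9.77 + 1/29.3 + 1/17.6 + 1/2.61 + 1/1.43 = 1.276.
Current divider: I(R4) = I_s · G_k/ΣG = 28.4 × (0.3831/1.276) = 28.4 × 0.3003 = 8.529 A.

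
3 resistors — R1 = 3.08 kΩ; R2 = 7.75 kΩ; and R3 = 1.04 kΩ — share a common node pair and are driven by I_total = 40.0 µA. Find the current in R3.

Conductances: ΣG = 1/3.08 + 1/7.75 + 1/1.04 = 1.415 (1/kΩ).
Current divider: I(R3) = I_total · G_k/ΣG = 40.0 × (0.9615/1.415) = 40.0 × 0.6794 = 27.18 µA.

I ≈ 27.2 µA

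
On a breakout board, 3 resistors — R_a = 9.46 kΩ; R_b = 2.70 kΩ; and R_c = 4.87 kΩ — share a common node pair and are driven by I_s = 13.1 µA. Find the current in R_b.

ΣG = 1/9.46 + 1/2.70 + 1/4.87 = 0.6814.
Current divider: I(R_b) = I_s · G_k/ΣG = 13.1 × (0.3704/0.6814) = 13.1 × 0.5435 = 7.120 µA.

I ≈ 7.12 µA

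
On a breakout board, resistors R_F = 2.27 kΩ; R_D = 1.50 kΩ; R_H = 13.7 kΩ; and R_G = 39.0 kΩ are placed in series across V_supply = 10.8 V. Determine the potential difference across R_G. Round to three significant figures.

Series total: ΣR = 2.27 + 1.50 + 13.7 + 39.0 = 56.47 kΩ.
V = V_supply · R/ΣR = 10.8 × 0.6906 = 7.459 V.

V ≈ 7.46 V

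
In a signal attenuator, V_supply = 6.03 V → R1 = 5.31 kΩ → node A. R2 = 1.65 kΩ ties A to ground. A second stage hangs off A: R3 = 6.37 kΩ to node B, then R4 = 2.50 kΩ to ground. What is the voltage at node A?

The second stage (R3 + R4 = 8.870 kΩ) loads node A in parallel with R2.
Effective lower resistance at A: R2 ‖ 8.870 = 1.391 kΩ.
So V_A = 6.03 × 0.2076 = 1.252 V.

V_A ≈ 1.25 V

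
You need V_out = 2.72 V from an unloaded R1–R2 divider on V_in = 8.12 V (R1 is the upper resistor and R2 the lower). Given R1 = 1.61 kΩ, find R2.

Required fraction k = V_out/V_in = 0.3350.
So R2 = R1 · V_out/(V_in − V_out) = 1.61 × 2.72/(8.12 − 2.72) = 1.61 × 0.5037 = 0.8110 kΩ.

R2 ≈ 0.811 kΩ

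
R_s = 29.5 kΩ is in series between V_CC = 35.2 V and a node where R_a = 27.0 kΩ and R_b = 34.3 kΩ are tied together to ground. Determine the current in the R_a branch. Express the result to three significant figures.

I ≈ 0.442 mA

Equivalent of the parallel group: R_p = 15.11 kΩ.
Node voltage V_A = V_CC · R_p/(R_s + R_p) = 35.2 × 0.3387 = 11.92 V.
I(R_a) = V_A / R_a = 11.92/27.0 = 0.4415 mA.
(Check via current divider: I_total = 0.7891 mA; share G_k/ΣG = 0.5595 → same result.)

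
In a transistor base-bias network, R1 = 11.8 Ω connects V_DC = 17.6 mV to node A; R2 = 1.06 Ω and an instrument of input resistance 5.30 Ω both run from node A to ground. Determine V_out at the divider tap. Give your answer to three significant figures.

V_out ≈ 1.23 mV

R2 ‖ R_L = (1.06 × 5.30)/(1.06 + 5.30) = 0.8833 Ω.
Now apply the divider: V_out = 17.6 × 0.06965 = 1.226 mV.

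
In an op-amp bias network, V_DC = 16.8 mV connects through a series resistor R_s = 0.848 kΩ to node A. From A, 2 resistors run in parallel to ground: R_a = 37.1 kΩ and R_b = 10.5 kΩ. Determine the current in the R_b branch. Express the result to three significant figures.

Combine the parallel branches: R_p = (1/37.1 + 1/10.5)⁻¹ = 8.184 kΩ.
V_A = 16.8 × 8.184/9.032 = 15.22 mV.
Branch current I = V_A/R_b = 15.22/10.5 = 1.450 µA.

I ≈ 1.45 µA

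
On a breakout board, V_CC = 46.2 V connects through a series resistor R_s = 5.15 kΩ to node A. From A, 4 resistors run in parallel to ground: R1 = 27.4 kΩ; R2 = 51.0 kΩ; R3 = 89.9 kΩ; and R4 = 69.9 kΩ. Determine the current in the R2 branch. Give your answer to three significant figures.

I ≈ 0.638 mA

Combine the parallel branches: R_p = (1/27.4 + 1/51.0 + 1/89.9 + 1/69.9)⁻¹ = 12.26 kΩ.
Node voltage V_A = V_CC · R_p/(R_s + R_p) = 46.2 × 0.7043 = 32.54 V.
I(R2) = V_A / R2 = 32.54/51.0 = 0.6380 mA.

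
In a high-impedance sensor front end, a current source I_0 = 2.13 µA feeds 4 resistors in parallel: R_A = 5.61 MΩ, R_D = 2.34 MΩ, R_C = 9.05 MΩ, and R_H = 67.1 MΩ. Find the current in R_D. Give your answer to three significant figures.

I ≈ 1.25 µA

Conductances: ΣG = 1/5.61 + 1/2.34 + 1/9.05 + 1/67.1 = 0.7310 (1/MΩ).
R_D takes the fraction G_k/ΣG = 0.4274/0.7310 = 0.5846, so I = 2.13 × 0.5846 = 1.245 µA.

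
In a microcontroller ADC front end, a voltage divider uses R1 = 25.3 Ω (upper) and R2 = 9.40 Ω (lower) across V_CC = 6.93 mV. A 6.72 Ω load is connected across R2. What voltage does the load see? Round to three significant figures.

R2 ‖ R_L = (9.40 × 6.72)/(9.40 + 6.72) = 3.919 Ω.
Voltage divider with the loaded lower leg: V_out = 6.93 × 3.919/(25.3 + 3.919) = 6.93 × 0.1341 = 0.9294 mV.

V_out ≈ 0.929 mV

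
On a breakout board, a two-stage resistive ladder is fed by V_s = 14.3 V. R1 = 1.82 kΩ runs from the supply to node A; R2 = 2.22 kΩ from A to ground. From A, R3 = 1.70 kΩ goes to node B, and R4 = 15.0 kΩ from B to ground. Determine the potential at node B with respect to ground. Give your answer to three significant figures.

Looking into the second stage from A: R3 + R4 = 16.70 kΩ appears in parallel with R2.
R2 ‖ (R3+R4) = 1.960 kΩ.
So V_A = 14.3 × 0.5185 = 7.414 V.
Then the unloaded second divider: V_B = V_A × R4/(R3+R4) = 7.414 × 0.8982 = 6.659 V.

V_B ≈ 6.66 V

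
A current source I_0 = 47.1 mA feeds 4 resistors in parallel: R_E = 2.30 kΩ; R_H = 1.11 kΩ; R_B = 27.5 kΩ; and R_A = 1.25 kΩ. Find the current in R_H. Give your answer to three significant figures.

I ≈ 19.5 mA

Conductances: ΣG = 1/2.30 + 1/1.11 + 1/27.5 + 1/1.25 = 2.172 (1/kΩ).
Current divider: I(R_H) = I_0 · G_k/ΣG = 47.1 × (0.9009/2.172) = 47.1 × 0.4148 = 19.54 mA.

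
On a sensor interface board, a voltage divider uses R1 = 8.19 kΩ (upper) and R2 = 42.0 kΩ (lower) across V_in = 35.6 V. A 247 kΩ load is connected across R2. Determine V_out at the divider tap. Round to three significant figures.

V_out ≈ 29.0 V

The load sits in parallel with R2, giving an effective lower resistance R2' = R2·R_L/(R2+R_L) = 35.90 kΩ.
Then V_out = V_in · R2'/(R1 + R2') = 35.6 × 35.90/44.09 = 28.99 V.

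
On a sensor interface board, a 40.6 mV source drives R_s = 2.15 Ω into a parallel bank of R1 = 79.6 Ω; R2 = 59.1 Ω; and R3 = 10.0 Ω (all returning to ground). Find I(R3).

I ≈ 3.18 mA

Combine the parallel branches: R_p = (1/79.6 + 1/59.1 + 1/10.0)⁻¹ = 7.723 Ω.
Node voltage V_A = V_DC · R_p/(R_s + R_p) = 40.6 × 0.7822 = 31.76 mV.
Branch current I = V_A/R3 = 31.76/10.0 = 3.176 mA.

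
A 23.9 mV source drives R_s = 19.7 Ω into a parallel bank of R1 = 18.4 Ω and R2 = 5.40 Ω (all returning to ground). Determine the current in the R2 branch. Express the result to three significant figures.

I ≈ 0.774 mA

Parallel bank: R_p = 1/(1/18.4 + 1/5.40) = 4.175 Ω.
Node voltage V_A = V_CC · R_p/(R_s + R_p) = 23.9 × 0.1749 = 4.179 mV.
Branch current I = V_A/R2 = 4.179/5.40 = 0.7739 mA.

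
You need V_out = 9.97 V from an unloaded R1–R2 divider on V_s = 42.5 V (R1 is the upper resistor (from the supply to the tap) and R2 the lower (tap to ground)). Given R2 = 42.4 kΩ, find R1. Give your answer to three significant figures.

Required fraction k = V_out/V_s = 0.2346.
R1 = R2·(1/k − 1) = 42.4 × 3.263 = 138.3 kΩ.

R1 ≈ 138 kΩ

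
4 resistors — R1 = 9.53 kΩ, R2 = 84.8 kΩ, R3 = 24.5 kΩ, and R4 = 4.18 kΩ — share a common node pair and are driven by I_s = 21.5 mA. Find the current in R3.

I ≈ 2.21 mA

ΣG = 1/9.53 + 1/84.8 + 1/24.5 + 1/4.18 = 0.3968.
R3 takes the fraction G_k/ΣG = 0.04082/0.3968 = 0.1029, so I = 21.5 × 0.1029 = 2.212 mA.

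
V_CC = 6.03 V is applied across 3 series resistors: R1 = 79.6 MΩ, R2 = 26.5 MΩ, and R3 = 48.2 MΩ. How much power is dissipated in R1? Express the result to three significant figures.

ΣR = 154.3 MΩ → I = 6.03/154.3 = 0.03908 µA.
V(R1) = I·R = 3.111 V; P = V·I = 3.111 × 0.03908 = 0.1216 µW.

P ≈ 0.122 µW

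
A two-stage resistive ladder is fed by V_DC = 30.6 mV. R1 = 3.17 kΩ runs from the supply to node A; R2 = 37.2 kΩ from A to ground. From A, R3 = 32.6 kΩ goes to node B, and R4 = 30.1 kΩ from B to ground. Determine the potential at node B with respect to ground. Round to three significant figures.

V_B ≈ 12.9 mV

The second stage (R3 + R4 = 62.70 kΩ) loads node A in parallel with R2.
R2 ‖ (R3+R4) = 23.35 kΩ.
First divider: V_A = V_DC · 23.35/(3.17 + 23.35) = 26.94 mV.
V_B = V_A × 0.4801 = 12.93 mV.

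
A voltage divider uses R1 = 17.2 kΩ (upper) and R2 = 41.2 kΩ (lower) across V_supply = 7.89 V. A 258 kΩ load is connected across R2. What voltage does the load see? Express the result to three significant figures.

V_out ≈ 5.32 V

R2 ‖ R_L = (41.2 × 258)/(41.2 + 258) = 35.53 kΩ.
Voltage divider with the loaded lower leg: V_out = 7.89 × 35.53/(17.2 + 35.53) = 7.89 × 0.6738 = 5.316 V.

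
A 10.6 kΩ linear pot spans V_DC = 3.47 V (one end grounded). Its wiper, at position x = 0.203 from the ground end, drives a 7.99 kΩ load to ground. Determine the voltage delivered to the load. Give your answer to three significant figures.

V_out ≈ 0.580 V

The pot divides into 8.448 kΩ above the wiper and 2.152 kΩ below.
R_L loads the lower segment: effective lower R = 1.695 kΩ.
Then V_out = V_DC · 1.695/(8.448 + 1.695) = 0.5799 V.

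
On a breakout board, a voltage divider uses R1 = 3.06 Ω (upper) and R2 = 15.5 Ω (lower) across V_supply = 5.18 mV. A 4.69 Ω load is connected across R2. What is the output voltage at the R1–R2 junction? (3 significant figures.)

V_out ≈ 2.80 mV

First combine the lower leg with the load: R2 ‖ R_L = 3.601 Ω.
Voltage divider with the loaded lower leg: V_out = 5.18 × 3.601/(3.06 + 3.601) = 5.18 × 0.5406 = 2.800 mV.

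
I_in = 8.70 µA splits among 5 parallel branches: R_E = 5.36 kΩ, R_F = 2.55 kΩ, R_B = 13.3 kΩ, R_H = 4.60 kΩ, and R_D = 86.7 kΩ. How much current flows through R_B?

I ≈ 0.741 µA

ΣG = 1/5.36 + 1/2.55 + 1/13.3 + 1/4.60 + 1/86.7 = 0.8828.
R_B takes the fraction G_k/ΣG = 0.07519/0.8828 = 0.08517, so I = 8.70 × 0.08517 = 0.7409 µA.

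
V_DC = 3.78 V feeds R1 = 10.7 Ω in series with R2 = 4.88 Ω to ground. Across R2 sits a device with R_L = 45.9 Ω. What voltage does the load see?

V_out ≈ 1.10 V

R2 ‖ R_L = (4.88 × 45.9)/(4.88 + 45.9) = 4.411 Ω.
Now apply the divider: V_out = 3.78 × 0.2919 = 1.103 V.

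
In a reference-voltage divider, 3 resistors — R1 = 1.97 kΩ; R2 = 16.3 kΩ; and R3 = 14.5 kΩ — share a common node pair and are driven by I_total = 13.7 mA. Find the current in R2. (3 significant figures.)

Conductances: ΣG = 1/1.97 + 1/16.3 + 1/14.5 = 0.6379 (1/kΩ).
By the current-divider rule, I = I_total · G_k/ΣG = 13.7 × 0.09617 = 1.318 mA.

I ≈ 1.32 mA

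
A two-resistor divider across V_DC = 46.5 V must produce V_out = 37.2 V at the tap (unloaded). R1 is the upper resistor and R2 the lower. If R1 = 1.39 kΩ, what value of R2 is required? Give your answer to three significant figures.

V_out/V_DC = R2/(R1+R2) = 0.8000.
Rearranging, R2 = R1·k/(1−k) = 1.39 × 4.000 = 5.560 kΩ.

R2 ≈ 5.56 kΩ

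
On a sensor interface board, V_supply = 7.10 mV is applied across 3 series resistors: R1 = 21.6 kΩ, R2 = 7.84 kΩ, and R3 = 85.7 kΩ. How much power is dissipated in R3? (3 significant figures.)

P ≈ 0.326 nW

Series current I = V_supply/ΣR = 7.10/115.1 = 0.06166 µA.
P = I²R = 0.003802 × 85.7 = 0.3259 nW.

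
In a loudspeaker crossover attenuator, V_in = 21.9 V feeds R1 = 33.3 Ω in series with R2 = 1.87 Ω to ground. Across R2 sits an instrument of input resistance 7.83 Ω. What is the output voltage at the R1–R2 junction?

The load sits in parallel with R2, giving an effective lower resistance R2' = R2·R_L/(R2+R_L) = 1.509 Ω.
Now apply the divider: V_out = 21.9 × 0.04336 = 0.9497 V.

V_out ≈ 0.950 V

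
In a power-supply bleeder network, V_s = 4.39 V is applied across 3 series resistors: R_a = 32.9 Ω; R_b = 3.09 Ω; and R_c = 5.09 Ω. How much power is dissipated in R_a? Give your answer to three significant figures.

The common current is I = 4.39/41.08 = 0.1069 A.
P = I²R = 0.01142 × 32.9 = 0.3757 W.

P ≈ 0.376 W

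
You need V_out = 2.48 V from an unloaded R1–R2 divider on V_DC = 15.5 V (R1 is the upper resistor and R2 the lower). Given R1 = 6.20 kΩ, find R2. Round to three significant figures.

V_out/V_DC = R2/(R1+R2) = 0.1600.
Rearranging, R2 = R1·k/(1−k) = 6.20 × 0.1905 = 1.181 kΩ.

R2 ≈ 1.18 kΩ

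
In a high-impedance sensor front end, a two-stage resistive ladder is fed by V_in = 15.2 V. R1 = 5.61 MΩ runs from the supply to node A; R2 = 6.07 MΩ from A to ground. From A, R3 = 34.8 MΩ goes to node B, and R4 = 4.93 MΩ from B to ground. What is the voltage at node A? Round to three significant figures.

The second stage (R3 + R4 = 39.73 MΩ) loads node A in parallel with R2.
Effective lower resistance at A: R2 ‖ 39.73 = 5.266 MΩ.
V_A = 15.2 × 5.266/(5.61 + 5.266) = 7.359 V.

V_A ≈ 7.36 V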